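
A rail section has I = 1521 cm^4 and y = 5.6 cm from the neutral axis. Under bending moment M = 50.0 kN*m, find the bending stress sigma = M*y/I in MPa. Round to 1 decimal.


Convert units:
M = 50.0 kN*m = 50000000 N*mm
y = 5.6 cm = 56 mm
I = 1521 cm^4 = 15210000 mm^4
sigma = 50000000 * 56 / 15210000
sigma = 184.1 MPa

184.1


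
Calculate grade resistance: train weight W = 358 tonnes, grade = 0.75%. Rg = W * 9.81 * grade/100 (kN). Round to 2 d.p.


Rg = W * 9.81 * grade / 100
Rg = 358 * 9.81 * 0.75 / 100
Rg = 3511.98 * 0.0075
Rg = 26.34 kN

26.34


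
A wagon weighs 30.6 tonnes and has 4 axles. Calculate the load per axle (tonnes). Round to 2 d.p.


Load per axle = total weight / number of axles
Load = 30.6 / 4
Load = 7.65 tonnes

7.65


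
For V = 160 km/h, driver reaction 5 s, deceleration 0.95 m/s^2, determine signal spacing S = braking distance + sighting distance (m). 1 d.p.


V = 160 / 3.6 = 44.4444 m/s
Braking distance = 44.4444^2 / (2*0.95) = 1039.6361 m
Sighting distance = 44.4444 * 5 = 222.2222 m
S = 1039.6361 + 222.2222 = 1261.9 m

1261.9


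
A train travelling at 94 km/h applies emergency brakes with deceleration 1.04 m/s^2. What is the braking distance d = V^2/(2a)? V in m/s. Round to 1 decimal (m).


Convert speed: V = 94 / 3.6 = 26.1111 m/s
V^2 = 681.7901
d = 681.7901 / (2 * 1.04)
d = 681.7901 / 2.08
d = 327.8 m

327.8


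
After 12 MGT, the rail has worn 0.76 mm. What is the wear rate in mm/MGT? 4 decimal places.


Wear rate = total wear / cumulative tonnage
Rate = 0.76 / 12
Rate = 0.0633 mm/MGT

0.0633


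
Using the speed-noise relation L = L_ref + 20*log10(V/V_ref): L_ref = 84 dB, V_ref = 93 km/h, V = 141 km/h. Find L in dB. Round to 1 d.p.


V/V_ref = 141 / 93 = 1.516129
log10(1.516129) = 0.180736
20 * 0.180736 = 3.6147
L = 84 + 3.6147 = 87.6 dB

87.6


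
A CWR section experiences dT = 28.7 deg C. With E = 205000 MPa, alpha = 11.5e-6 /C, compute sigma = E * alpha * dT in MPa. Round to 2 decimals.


sigma = E * alpha * dT
sigma = 205000 * 11.5e-6 * 28.7
sigma = 2.3575 * 28.7
sigma = 67.66 MPa

67.66


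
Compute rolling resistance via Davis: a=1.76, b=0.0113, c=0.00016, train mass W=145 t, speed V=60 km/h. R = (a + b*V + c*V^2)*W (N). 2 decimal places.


b*V = 0.0113 * 60 = 0.678
c*V^2 = 0.00016 * 3600 = 0.576
R_per_t = 1.76 + 0.678 + 0.576 = 3.014 N/t
R_total = 3.014 * 145 = 437.03 N

437.03


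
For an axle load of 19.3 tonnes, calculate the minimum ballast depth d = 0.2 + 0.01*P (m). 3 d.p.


d = 0.2 + 0.01 * 19.3
d = 0.2 + 0.193
d = 0.393 m

0.393


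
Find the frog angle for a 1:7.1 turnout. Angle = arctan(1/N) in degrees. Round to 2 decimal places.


1/N = 1/7.1 = 0.140845
angle = arctan(0.140845) = 0.139925 rad
angle = 0.139925 * 180/pi = 8.02 degrees

8.02


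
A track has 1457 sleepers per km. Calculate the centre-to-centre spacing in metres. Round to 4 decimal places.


Spacing = 1000 m / number of sleepers
Spacing = 1000 / 1457
Spacing = 0.6863 m

0.6863


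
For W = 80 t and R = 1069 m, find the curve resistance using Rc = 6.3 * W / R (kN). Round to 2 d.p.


Rc = 6.3 * W / R
Rc = 6.3 * 80 / 1069
Rc = 504.0 / 1069
Rc = 0.47 kN

0.47


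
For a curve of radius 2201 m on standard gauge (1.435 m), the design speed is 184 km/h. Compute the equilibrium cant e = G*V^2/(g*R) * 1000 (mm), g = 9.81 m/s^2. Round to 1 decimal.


Convert speed: V = 184 / 3.6 = 51.1111 m/s
Apply formula: e = 1.435 * 51.1111^2 / (9.81 * 2201)
e = 1.435 * 2612.3457 / 21591.81
e = 0.173617 m = 173.6 mm

173.6


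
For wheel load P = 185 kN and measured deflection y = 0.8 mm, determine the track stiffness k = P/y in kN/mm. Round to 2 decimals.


Track stiffness k = P / y
k = 185 / 0.8
k = 231.25 kN/mm

231.25


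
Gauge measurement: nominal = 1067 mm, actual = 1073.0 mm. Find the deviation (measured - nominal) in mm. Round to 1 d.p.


Deviation = measured - nominal
Deviation = 1073.0 - 1067
Deviation = 6.0 mm

6.0


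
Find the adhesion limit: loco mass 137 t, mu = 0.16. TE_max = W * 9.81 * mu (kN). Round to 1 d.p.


TE_max = W * g * mu
TE_max = 137 * 9.81 * 0.16
TE_max = 1343.97 * 0.16
TE_max = 215.0 kN

215.0


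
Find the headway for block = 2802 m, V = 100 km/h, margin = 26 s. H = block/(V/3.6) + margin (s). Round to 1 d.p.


V = 100 / 3.6 = 27.7778 m/s
Block traversal time = 2802 / 27.7778 = 100.872 s
Headway = 100.872 + 26
Headway = 126.9 s

126.9


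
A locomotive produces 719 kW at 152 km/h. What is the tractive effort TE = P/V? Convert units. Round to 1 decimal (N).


Convert: P = 719 kW = 719000 W
V = 152 / 3.6 = 42.2222 m/s
TE = 719000 / 42.2222
TE = 17028.9 N

17028.9


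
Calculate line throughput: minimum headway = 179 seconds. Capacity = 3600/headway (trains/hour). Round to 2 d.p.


Capacity = 3600 / headway
Capacity = 3600 / 179
Capacity = 20.11 trains/hour

20.11


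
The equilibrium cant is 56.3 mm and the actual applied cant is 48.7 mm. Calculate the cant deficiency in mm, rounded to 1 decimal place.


Cant deficiency = equilibrium cant - actual cant
CD = 56.3 - 48.7
CD = 7.6 mm

7.6


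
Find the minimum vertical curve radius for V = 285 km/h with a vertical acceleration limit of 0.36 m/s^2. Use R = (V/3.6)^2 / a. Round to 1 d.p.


Convert speed: V = 285 / 3.6 = 79.1667 m/s
V^2 = 6267.3611 m^2/s^2
R_v = 6267.3611 / 0.36
R_v = 17409.3 m

17409.3


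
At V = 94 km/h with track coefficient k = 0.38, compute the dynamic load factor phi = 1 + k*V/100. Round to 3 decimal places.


phi = 1 + k * V / 100
phi = 1 + 0.38 * 94 / 100
phi = 1 + 0.3572
phi = 1.357

1.357


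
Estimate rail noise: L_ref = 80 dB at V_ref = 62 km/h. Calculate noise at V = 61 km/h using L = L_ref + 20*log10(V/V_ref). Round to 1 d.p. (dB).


V/V_ref = 61 / 62 = 0.983871
log10(0.983871) = -0.007062
20 * -0.007062 = -0.1412
L = 80 + -0.1412 = 79.9 dB

79.9


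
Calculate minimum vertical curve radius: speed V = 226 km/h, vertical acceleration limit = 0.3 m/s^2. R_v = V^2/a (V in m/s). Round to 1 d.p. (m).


Convert speed: V = 226 / 3.6 = 62.7778 m/s
V^2 = 3941.0494 m^2/s^2
R_v = 3941.0494 / 0.3
R_v = 13136.8 m

13136.8


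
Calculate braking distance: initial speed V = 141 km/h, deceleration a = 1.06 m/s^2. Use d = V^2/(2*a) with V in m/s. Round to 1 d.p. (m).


Convert speed: V = 141 / 3.6 = 39.1667 m/s
V^2 = 1534.0278
d = 1534.0278 / (2 * 1.06)
d = 1534.0278 / 2.12
d = 723.6 m

723.6


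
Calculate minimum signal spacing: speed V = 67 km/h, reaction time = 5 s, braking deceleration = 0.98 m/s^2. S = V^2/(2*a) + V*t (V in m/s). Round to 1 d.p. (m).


V = 67 / 3.6 = 18.6111 m/s
Braking distance = 18.6111^2 / (2*0.98) = 176.7212 m
Sighting distance = 18.6111 * 5 = 93.0556 m
S = 176.7212 + 93.0556 = 269.8 m

269.8


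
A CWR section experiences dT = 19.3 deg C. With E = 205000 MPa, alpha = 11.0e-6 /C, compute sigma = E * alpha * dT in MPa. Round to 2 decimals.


sigma = E * alpha * dT
sigma = 205000 * 11.0e-6 * 19.3
sigma = 2.255 * 19.3
sigma = 43.52 MPa

43.52


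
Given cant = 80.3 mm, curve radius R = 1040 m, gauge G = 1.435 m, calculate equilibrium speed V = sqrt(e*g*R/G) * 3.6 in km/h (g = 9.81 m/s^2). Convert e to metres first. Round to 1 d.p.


Convert cant: e = 80.3 mm = 0.0803 m
V_ms = sqrt(0.0803 * 9.81 * 1040 / 1.435)
V_ms = sqrt(570.907819) = 23.8937 m/s
V = 23.8937 * 3.6 = 86.0 km/h

86.0


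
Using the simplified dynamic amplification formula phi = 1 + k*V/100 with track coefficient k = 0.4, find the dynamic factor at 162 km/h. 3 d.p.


phi = 1 + k * V / 100
phi = 1 + 0.4 * 162 / 100
phi = 1 + 0.648
phi = 1.648

1.648


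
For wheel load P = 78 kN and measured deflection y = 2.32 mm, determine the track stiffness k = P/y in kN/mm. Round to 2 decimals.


Track stiffness k = P / y
k = 78 / 2.32
k = 33.62 kN/mm

33.62


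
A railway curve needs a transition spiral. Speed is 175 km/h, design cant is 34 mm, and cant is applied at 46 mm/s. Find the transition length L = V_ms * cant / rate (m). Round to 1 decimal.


Convert speed: V = 175 / 3.6 = 48.6111 m/s
L = 48.6111 * 34 / 46
L = 1652.7778 / 46
L = 35.9 m

35.9


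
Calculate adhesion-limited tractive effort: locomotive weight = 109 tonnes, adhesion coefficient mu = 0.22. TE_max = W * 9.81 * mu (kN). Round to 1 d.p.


TE_max = W * g * mu
TE_max = 109 * 9.81 * 0.22
TE_max = 1069.29 * 0.22
TE_max = 235.2 kN

235.2


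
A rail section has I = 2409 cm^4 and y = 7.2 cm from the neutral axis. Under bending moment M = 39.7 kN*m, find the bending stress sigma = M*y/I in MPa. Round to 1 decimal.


Convert units:
M = 39.7 kN*m = 39700000 N*mm
y = 7.2 cm = 72 mm
I = 2409 cm^4 = 24090000 mm^4
sigma = 39700000 * 72 / 24090000
sigma = 118.7 MPa

118.7


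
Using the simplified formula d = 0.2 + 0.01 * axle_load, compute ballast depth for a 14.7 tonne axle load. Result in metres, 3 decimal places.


d = 0.2 + 0.01 * 14.7
d = 0.2 + 0.147
d = 0.347 m

0.347


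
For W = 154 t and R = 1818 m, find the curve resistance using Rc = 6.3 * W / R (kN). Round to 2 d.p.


Rc = 6.3 * W / R
Rc = 6.3 * 154 / 1818
Rc = 970.2 / 1818
Rc = 0.53 kN

0.53


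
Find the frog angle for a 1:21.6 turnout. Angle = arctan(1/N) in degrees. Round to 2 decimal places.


1/N = 1/21.6 = 0.046296
angle = arctan(0.046296) = 0.046263 rad
angle = 0.046263 * 180/pi = 2.65 degrees

2.65


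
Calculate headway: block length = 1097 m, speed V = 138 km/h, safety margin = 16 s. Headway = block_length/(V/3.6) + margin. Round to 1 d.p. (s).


V = 138 / 3.6 = 38.3333 m/s
Block traversal time = 1097 / 38.3333 = 28.6174 s
Headway = 28.6174 + 16
Headway = 44.6 s

44.6


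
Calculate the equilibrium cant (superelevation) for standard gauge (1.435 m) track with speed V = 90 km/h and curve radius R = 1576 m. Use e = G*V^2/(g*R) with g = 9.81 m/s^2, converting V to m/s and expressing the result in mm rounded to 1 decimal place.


Convert speed: V = 90 / 3.6 = 25.0 m/s
Apply formula: e = 1.435 * 25.0^2 / (9.81 * 1576)
e = 1.435 * 625.0 / 15460.56
e = 0.058011 m = 58.0 mm

58.0


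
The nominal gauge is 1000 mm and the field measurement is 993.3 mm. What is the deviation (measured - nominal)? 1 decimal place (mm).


Deviation = measured - nominal
Deviation = 993.3 - 1000
Deviation = -6.7 mm

-6.7


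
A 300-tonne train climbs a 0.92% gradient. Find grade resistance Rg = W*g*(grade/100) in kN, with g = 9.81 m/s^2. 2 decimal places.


Rg = W * 9.81 * grade / 100
Rg = 300 * 9.81 * 0.92 / 100
Rg = 2943.0 * 0.0092
Rg = 27.08 kN

27.08


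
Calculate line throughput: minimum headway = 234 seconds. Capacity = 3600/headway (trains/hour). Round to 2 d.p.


Capacity = 3600 / headway
Capacity = 3600 / 234
Capacity = 15.38 trains/hour

15.38


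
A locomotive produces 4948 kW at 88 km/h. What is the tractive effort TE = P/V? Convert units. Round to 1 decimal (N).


Convert: P = 4948 kW = 4948000 W
V = 88 / 3.6 = 24.4444 m/s
TE = 4948000 / 24.4444
TE = 202418.2 N

202418.2


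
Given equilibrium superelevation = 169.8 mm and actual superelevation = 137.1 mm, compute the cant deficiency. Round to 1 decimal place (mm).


Cant deficiency = equilibrium cant - actual cant
CD = 169.8 - 137.1
CD = 32.7 mm

32.7


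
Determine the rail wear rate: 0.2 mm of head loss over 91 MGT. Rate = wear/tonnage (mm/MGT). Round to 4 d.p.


Wear rate = total wear / cumulative tonnage
Rate = 0.2 / 91
Rate = 0.0022 mm/MGT

0.0022


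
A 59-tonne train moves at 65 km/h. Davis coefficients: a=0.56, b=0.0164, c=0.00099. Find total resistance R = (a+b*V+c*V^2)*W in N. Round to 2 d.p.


b*V = 0.0164 * 65 = 1.066
c*V^2 = 0.00099 * 4225 = 4.18275
R_per_t = 0.56 + 1.066 + 4.18275 = 5.80875 N/t
R_total = 5.80875 * 59 = 342.72 N

342.72


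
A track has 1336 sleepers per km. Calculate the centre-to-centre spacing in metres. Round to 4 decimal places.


Spacing = 1000 m / number of sleepers
Spacing = 1000 / 1336
Spacing = 0.7485 m

0.7485


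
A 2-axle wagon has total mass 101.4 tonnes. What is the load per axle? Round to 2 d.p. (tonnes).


Load per axle = total weight / number of axles
Load = 101.4 / 2
Load = 50.70 tonnes

50.70


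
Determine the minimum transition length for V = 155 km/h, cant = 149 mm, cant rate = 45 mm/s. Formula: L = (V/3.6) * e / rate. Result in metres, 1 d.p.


Convert speed: V = 155 / 3.6 = 43.0556 m/s
L = 43.0556 * 149 / 45
L = 6415.2778 / 45
L = 142.6 m

142.6


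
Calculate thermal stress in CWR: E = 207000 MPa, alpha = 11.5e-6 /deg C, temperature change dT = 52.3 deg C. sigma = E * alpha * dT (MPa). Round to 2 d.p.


sigma = E * alpha * dT
sigma = 207000 * 11.5e-6 * 52.3
sigma = 2.3805 * 52.3
sigma = 124.50 MPa

124.50


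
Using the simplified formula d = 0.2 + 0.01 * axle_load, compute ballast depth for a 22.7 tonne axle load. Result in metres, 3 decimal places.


d = 0.2 + 0.01 * 22.7
d = 0.2 + 0.227
d = 0.427 m

0.427


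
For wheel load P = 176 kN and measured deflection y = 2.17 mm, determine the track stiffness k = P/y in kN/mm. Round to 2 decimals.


Track stiffness k = P / y
k = 176 / 2.17
k = 81.11 kN/mm

81.11


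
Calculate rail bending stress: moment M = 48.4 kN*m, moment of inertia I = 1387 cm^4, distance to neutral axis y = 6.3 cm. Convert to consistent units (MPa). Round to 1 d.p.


Convert units:
M = 48.4 kN*m = 48400000 N*mm
y = 6.3 cm = 63 mm
I = 1387 cm^4 = 13870000 mm^4
sigma = 48400000 * 63 / 13870000
sigma = 219.8 MPa

219.8


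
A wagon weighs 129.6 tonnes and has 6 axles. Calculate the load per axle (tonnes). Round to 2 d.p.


Load per axle = total weight / number of axles
Load = 129.6 / 6
Load = 21.60 tonnes

21.60


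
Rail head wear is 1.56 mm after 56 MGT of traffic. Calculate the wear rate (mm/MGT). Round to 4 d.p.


Wear rate = total wear / cumulative tonnage
Rate = 1.56 / 56
Rate = 0.0279 mm/MGT

0.0279


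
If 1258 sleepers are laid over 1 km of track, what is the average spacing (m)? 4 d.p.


Spacing = 1000 m / number of sleepers
Spacing = 1000 / 1258
Spacing = 0.7949 m

0.7949


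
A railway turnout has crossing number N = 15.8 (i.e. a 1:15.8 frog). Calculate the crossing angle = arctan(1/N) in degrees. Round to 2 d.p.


1/N = 1/15.8 = 0.063291
angle = arctan(0.063291) = 0.063207 rad
angle = 0.063207 * 180/pi = 3.62 degrees

3.62


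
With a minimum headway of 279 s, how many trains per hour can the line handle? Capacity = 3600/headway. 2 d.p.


Capacity = 3600 / headway
Capacity = 3600 / 279
Capacity = 12.90 trains/hour

12.90


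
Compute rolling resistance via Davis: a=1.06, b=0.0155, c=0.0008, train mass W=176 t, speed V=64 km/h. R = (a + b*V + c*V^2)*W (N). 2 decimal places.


b*V = 0.0155 * 64 = 0.992
c*V^2 = 0.0008 * 4096 = 3.2768
R_per_t = 1.06 + 0.992 + 3.2768 = 5.3288 N/t
R_total = 5.3288 * 176 = 937.87 N

937.87


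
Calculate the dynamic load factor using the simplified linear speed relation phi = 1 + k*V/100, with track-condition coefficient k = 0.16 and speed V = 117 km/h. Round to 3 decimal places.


phi = 1 + k * V / 100
phi = 1 + 0.16 * 117 / 100
phi = 1 + 0.1872
phi = 1.187

1.187


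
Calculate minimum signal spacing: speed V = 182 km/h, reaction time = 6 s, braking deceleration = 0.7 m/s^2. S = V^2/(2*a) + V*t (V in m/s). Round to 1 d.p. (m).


V = 182 / 3.6 = 50.5556 m/s
Braking distance = 50.5556^2 / (2*0.7) = 1825.6173 m
Sighting distance = 50.5556 * 6 = 303.3333 m
S = 1825.6173 + 303.3333 = 2129.0 m

2129.0


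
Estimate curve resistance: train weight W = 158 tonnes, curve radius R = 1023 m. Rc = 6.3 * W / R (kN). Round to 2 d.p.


Rc = 6.3 * W / R
Rc = 6.3 * 158 / 1023
Rc = 995.4 / 1023
Rc = 0.97 kN

0.97


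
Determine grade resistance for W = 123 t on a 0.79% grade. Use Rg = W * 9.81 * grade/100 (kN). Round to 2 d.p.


Rg = W * 9.81 * grade / 100
Rg = 123 * 9.81 * 0.79 / 100
Rg = 1206.63 * 0.0079
Rg = 9.53 kN

9.53


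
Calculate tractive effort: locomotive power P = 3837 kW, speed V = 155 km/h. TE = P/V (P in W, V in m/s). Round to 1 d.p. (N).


Convert: P = 3837 kW = 3837000 W
V = 155 / 3.6 = 43.0556 m/s
TE = 3837000 / 43.0556
TE = 89117.4 N

89117.4


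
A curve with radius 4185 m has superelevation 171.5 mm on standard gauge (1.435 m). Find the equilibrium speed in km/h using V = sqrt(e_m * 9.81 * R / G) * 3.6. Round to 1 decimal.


Convert cant: e = 171.5 mm = 0.1715 m
V_ms = sqrt(0.1715 * 9.81 * 4185 / 1.435)
V_ms = sqrt(4906.555244) = 70.0468 m/s
V = 70.0468 * 3.6 = 252.2 km/h

252.2


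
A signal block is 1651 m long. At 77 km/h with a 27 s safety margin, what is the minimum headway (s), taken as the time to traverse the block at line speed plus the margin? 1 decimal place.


V = 77 / 3.6 = 21.3889 m/s
Block traversal time = 1651 / 21.3889 = 77.1896 s
Headway = 77.1896 + 27
Headway = 104.2 s

104.2


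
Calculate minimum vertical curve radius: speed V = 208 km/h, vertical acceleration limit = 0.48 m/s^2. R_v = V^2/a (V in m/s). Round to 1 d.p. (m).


Convert speed: V = 208 / 3.6 = 57.7778 m/s
V^2 = 3338.2716 m^2/s^2
R_v = 3338.2716 / 0.48
R_v = 6954.7 m

6954.7


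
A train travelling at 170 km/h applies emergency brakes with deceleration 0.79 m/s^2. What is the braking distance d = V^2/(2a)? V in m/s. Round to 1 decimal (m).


Convert speed: V = 170 / 3.6 = 47.2222 m/s
V^2 = 2229.9383
d = 2229.9383 / (2 * 0.79)
d = 2229.9383 / 1.58
d = 1411.4 m

1411.4


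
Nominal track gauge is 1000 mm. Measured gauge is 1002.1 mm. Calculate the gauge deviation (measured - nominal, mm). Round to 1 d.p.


Deviation = measured - nominal
Deviation = 1002.1 - 1000
Deviation = 2.1 mm

2.1


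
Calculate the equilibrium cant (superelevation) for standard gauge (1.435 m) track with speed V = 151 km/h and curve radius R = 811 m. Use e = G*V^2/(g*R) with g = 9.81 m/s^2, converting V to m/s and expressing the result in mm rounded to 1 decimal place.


Convert speed: V = 151 / 3.6 = 41.9444 m/s
Apply formula: e = 1.435 * 41.9444^2 / (9.81 * 811)
e = 1.435 * 1759.3364 / 7955.91
e = 0.31733 m = 317.3 mm

317.3


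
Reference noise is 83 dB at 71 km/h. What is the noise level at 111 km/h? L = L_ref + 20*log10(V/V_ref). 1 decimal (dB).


V/V_ref = 111 / 71 = 1.56338
log10(1.56338) = 0.194065
20 * 0.194065 = 3.8813
L = 83 + 3.8813 = 86.9 dB

86.9


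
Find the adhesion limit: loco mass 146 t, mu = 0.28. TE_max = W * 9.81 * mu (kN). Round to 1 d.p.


TE_max = W * g * mu
TE_max = 146 * 9.81 * 0.28
TE_max = 1432.26 * 0.28
TE_max = 401.0 kN

401.0


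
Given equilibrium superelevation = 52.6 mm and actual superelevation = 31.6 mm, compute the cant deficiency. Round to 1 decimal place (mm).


Cant deficiency = equilibrium cant - actual cant
CD = 52.6 - 31.6
CD = 21.0 mm

21.0


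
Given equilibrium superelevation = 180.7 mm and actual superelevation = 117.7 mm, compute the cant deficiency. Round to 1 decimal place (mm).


Cant deficiency = equilibrium cant - actual cant
CD = 180.7 - 117.7
CD = 63.0 mm

63.0


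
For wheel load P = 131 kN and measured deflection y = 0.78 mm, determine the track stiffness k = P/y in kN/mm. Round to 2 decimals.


Track stiffness k = P / y
k = 131 / 0.78
k = 167.95 kN/mm

167.95


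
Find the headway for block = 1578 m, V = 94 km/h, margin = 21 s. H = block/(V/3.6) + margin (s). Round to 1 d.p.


V = 94 / 3.6 = 26.1111 m/s
Block traversal time = 1578 / 26.1111 = 60.434 s
Headway = 60.434 + 21
Headway = 81.4 s

81.4


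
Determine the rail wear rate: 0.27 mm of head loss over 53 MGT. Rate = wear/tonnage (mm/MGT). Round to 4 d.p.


Wear rate = total wear / cumulative tonnage
Rate = 0.27 / 53
Rate = 0.0051 mm/MGT

0.0051


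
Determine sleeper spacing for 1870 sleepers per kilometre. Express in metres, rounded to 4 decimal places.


Spacing = 1000 m / number of sleepers
Spacing = 1000 / 1870
Spacing = 0.5348 m

0.5348


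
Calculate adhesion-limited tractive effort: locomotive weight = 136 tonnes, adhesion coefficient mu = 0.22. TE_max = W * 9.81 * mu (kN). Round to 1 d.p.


TE_max = W * g * mu
TE_max = 136 * 9.81 * 0.22
TE_max = 1334.16 * 0.22
TE_max = 293.5 kN

293.5


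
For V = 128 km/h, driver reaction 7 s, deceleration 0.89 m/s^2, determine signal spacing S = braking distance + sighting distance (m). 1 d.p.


V = 128 / 3.6 = 35.5556 m/s
Braking distance = 35.5556^2 / (2*0.89) = 710.2233 m
Sighting distance = 35.5556 * 7 = 248.8889 m
S = 710.2233 + 248.8889 = 959.1 m

959.1


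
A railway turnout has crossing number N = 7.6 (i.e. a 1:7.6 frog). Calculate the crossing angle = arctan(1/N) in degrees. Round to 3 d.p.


1/N = 1/7.6 = 0.131579
angle = arctan(0.131579) = 0.130827 rad
angle = 0.130827 * 180/pi = 7.496 degrees

7.496


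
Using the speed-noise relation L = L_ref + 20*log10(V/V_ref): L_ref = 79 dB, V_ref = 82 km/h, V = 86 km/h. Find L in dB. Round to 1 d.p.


V/V_ref = 86 / 82 = 1.04878
log10(1.04878) = 0.020685
20 * 0.020685 = 0.4137
L = 79 + 0.4137 = 79.4 dB

79.4


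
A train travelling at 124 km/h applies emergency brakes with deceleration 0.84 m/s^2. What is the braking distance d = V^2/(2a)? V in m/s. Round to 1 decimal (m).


Convert speed: V = 124 / 3.6 = 34.4444 m/s
V^2 = 1186.4198
d = 1186.4198 / (2 * 0.84)
d = 1186.4198 / 1.68
d = 706.2 m

706.2


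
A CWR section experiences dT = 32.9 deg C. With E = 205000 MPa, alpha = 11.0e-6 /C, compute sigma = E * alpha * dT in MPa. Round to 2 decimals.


sigma = E * alpha * dT
sigma = 205000 * 11.0e-6 * 32.9
sigma = 2.255 * 32.9
sigma = 74.19 MPa

74.19


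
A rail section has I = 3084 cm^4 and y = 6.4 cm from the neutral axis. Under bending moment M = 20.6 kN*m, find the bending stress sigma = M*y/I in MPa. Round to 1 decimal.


Convert units:
M = 20.6 kN*m = 20600000 N*mm
y = 6.4 cm = 64 mm
I = 3084 cm^4 = 30840000 mm^4
sigma = 20600000 * 64 / 30840000
sigma = 42.7 MPa

42.7


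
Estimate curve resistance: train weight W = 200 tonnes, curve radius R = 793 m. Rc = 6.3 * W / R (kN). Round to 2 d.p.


Rc = 6.3 * W / R
Rc = 6.3 * 200 / 793
Rc = 1260.0 / 793
Rc = 1.59 kN

1.59


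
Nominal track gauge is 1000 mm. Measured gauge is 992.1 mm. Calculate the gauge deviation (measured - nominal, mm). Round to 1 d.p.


Deviation = measured - nominal
Deviation = 992.1 - 1000
Deviation = -7.9 mm

-7.9


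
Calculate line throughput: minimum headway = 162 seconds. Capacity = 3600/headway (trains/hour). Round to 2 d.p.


Capacity = 3600 / headway
Capacity = 3600 / 162
Capacity = 22.22 trains/hour

22.22


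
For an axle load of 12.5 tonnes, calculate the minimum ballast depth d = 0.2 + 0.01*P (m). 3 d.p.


d = 0.2 + 0.01 * 12.5
d = 0.2 + 0.125
d = 0.325 m

0.325


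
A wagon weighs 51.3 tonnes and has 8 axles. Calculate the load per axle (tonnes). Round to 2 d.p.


Load per axle = total weight / number of axles
Load = 51.3 / 8
Load = 6.41 tonnes

6.41


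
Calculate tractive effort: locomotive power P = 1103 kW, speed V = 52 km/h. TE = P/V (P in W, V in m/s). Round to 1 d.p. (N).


Convert: P = 1103 kW = 1103000 W
V = 52 / 3.6 = 14.4444 m/s
TE = 1103000 / 14.4444
TE = 76361.5 N

76361.5


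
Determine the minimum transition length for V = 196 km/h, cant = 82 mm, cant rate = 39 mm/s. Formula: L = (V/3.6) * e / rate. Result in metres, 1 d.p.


Convert speed: V = 196 / 3.6 = 54.4444 m/s
L = 54.4444 * 82 / 39
L = 4464.4444 / 39
L = 114.5 m

114.5


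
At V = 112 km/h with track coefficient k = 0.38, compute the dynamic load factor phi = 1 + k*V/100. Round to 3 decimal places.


phi = 1 + k * V / 100
phi = 1 + 0.38 * 112 / 100
phi = 1 + 0.4256
phi = 1.426

1.426


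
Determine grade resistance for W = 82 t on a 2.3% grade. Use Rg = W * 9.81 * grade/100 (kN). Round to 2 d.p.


Rg = W * 9.81 * grade / 100
Rg = 82 * 9.81 * 2.3 / 100
Rg = 804.42 * 0.023
Rg = 18.50 kN

18.50


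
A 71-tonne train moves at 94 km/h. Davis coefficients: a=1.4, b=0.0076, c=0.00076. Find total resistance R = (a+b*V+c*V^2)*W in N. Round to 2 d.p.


b*V = 0.0076 * 94 = 0.7144
c*V^2 = 0.00076 * 8836 = 6.71536
R_per_t = 1.4 + 0.7144 + 6.71536 = 8.82976 N/t
R_total = 8.82976 * 71 = 626.91 N

626.91


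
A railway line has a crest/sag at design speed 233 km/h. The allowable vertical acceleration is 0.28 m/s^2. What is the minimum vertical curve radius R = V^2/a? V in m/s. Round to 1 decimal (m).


Convert speed: V = 233 / 3.6 = 64.7222 m/s
V^2 = 4188.966 m^2/s^2
R_v = 4188.966 / 0.28
R_v = 14960.6 m

14960.6


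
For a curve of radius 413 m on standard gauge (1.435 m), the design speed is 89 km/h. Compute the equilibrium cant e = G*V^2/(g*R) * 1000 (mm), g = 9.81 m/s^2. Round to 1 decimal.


Convert speed: V = 89 / 3.6 = 24.7222 m/s
Apply formula: e = 1.435 * 24.7222^2 / (9.81 * 413)
e = 1.435 * 611.1883 / 4051.53
e = 0.216475 m = 216.5 mm

216.5


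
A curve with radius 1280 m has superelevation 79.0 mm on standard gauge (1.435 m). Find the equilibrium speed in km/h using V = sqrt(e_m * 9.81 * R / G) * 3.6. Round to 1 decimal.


Convert cant: e = 79.0 mm = 0.0790 m
V_ms = sqrt(0.0790 * 9.81 * 1280 / 1.435)
V_ms = sqrt(691.280279) = 26.2922 m/s
V = 26.2922 * 3.6 = 94.7 km/h

94.7


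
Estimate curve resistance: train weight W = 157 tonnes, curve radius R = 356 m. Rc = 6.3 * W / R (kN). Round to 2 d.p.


Rc = 6.3 * W / R
Rc = 6.3 * 157 / 356
Rc = 989.1 / 356
Rc = 2.78 kN

2.78


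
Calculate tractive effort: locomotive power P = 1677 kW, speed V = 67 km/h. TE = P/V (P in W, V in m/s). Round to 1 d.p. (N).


Convert: P = 1677 kW = 1677000 W
V = 67 / 3.6 = 18.6111 m/s
TE = 1677000 / 18.6111
TE = 90107.5 N

90107.5


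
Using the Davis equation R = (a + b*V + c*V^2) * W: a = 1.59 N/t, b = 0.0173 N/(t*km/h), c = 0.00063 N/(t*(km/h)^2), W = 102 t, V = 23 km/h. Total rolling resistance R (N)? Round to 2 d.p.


b*V = 0.0173 * 23 = 0.3979
c*V^2 = 0.00063 * 529 = 0.33327
R_per_t = 1.59 + 0.3979 + 0.33327 = 2.32117 N/t
R_total = 2.32117 * 102 = 236.76 N

236.76


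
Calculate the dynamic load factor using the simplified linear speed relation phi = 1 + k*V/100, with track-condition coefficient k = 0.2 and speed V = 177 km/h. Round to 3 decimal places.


phi = 1 + k * V / 100
phi = 1 + 0.2 * 177 / 100
phi = 1 + 0.354
phi = 1.354

1.354


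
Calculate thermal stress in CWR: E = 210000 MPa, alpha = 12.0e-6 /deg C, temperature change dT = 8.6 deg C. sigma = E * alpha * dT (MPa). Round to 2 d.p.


sigma = E * alpha * dT
sigma = 210000 * 12.0e-6 * 8.6
sigma = 2.52 * 8.6
sigma = 21.67 MPa

21.67


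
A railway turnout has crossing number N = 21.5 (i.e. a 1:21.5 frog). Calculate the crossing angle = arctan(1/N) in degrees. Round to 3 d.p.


1/N = 1/21.5 = 0.046512
angle = arctan(0.046512) = 0.046478 rad
angle = 0.046478 * 180/pi = 2.663 degrees

2.663


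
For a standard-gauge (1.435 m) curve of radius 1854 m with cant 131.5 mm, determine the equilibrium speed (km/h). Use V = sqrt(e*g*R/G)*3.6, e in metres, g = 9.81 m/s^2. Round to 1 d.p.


Convert cant: e = 131.5 mm = 0.1315 m
V_ms = sqrt(0.1315 * 9.81 * 1854 / 1.435)
V_ms = sqrt(1666.681401) = 40.825 m/s
V = 40.825 * 3.6 = 147.0 km/h

147.0


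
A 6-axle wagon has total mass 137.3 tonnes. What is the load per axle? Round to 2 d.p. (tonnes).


Load per axle = total weight / number of axles
Load = 137.3 / 6
Load = 22.88 tonnes

22.88


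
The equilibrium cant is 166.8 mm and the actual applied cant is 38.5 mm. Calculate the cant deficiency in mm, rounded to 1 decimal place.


Cant deficiency = equilibrium cant - actual cant
CD = 166.8 - 38.5
CD = 128.3 mm

128.3


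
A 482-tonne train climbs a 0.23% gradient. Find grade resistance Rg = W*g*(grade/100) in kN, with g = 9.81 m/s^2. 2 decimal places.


Rg = W * 9.81 * grade / 100
Rg = 482 * 9.81 * 0.23 / 100
Rg = 4728.42 * 0.0023
Rg = 10.88 kN

10.88


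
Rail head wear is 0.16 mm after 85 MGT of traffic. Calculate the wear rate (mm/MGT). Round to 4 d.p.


Wear rate = total wear / cumulative tonnage
Rate = 0.16 / 85
Rate = 0.0019 mm/MGT

0.0019


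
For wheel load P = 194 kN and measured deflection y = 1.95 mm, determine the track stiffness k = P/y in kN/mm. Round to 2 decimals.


Track stiffness k = P / y
k = 194 / 1.95
k = 99.49 kN/mm

99.49


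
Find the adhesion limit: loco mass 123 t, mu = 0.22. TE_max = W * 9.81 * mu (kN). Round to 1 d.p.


TE_max = W * g * mu
TE_max = 123 * 9.81 * 0.22
TE_max = 1206.63 * 0.22
TE_max = 265.5 kN

265.5


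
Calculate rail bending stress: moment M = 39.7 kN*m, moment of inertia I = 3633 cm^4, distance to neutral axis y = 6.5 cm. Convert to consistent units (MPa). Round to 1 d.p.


Convert units:
M = 39.7 kN*m = 39700000 N*mm
y = 6.5 cm = 65 mm
I = 3633 cm^4 = 36330000 mm^4
sigma = 39700000 * 65 / 36330000
sigma = 71.0 MPa

71.0


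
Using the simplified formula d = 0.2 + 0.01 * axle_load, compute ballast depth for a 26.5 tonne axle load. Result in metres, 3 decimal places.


d = 0.2 + 0.01 * 26.5
d = 0.2 + 0.265
d = 0.465 m

0.465


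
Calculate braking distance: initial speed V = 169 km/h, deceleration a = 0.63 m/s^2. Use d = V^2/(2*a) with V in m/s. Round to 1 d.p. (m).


Convert speed: V = 169 / 3.6 = 46.9444 m/s
V^2 = 2203.7809
d = 2203.7809 / (2 * 0.63)
d = 2203.7809 / 1.26
d = 1749.0 m

1749.0


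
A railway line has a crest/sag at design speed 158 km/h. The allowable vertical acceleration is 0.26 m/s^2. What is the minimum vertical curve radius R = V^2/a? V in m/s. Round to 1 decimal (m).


Convert speed: V = 158 / 3.6 = 43.8889 m/s
V^2 = 1926.2346 m^2/s^2
R_v = 1926.2346 / 0.26
R_v = 7408.6 m

7408.6


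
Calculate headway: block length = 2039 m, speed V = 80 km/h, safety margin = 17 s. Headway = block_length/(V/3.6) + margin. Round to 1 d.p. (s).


V = 80 / 3.6 = 22.2222 m/s
Block traversal time = 2039 / 22.2222 = 91.755 s
Headway = 91.755 + 17
Headway = 108.8 s

108.8


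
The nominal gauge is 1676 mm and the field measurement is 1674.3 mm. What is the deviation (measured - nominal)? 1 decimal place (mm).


Deviation = measured - nominal
Deviation = 1674.3 - 1676
Deviation = -1.7 mm

-1.7


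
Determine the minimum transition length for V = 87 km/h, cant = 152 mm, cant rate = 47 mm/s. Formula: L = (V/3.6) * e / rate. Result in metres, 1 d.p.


Convert speed: V = 87 / 3.6 = 24.1667 m/s
L = 24.1667 * 152 / 47
L = 3673.3333 / 47
L = 78.2 m

78.2


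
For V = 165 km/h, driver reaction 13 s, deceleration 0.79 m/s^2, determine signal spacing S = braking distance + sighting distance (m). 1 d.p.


V = 165 / 3.6 = 45.8333 m/s
Braking distance = 45.8333^2 / (2*0.79) = 1329.5534 m
Sighting distance = 45.8333 * 13 = 595.8333 m
S = 1329.5534 + 595.8333 = 1925.4 m

1925.4


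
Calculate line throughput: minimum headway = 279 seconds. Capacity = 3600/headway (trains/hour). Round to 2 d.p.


Capacity = 3600 / headway
Capacity = 3600 / 279
Capacity = 12.90 trains/hour

12.90


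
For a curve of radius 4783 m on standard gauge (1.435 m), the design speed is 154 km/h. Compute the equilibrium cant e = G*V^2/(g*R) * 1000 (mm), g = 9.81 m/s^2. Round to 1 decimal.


Convert speed: V = 154 / 3.6 = 42.7778 m/s
Apply formula: e = 1.435 * 42.7778^2 / (9.81 * 4783)
e = 1.435 * 1829.9383 / 46921.23
e = 0.055965 m = 56.0 mm

56.0


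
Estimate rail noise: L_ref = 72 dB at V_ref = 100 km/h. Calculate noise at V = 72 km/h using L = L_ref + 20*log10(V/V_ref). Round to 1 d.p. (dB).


V/V_ref = 72 / 100 = 0.72
log10(0.72) = -0.142668
20 * -0.142668 = -2.8534
L = 72 + -2.8534 = 69.1 dB

69.1


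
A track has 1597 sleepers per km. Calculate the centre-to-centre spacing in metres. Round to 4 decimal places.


Spacing = 1000 m / number of sleepers
Spacing = 1000 / 1597
Spacing = 0.6262 m

0.6262


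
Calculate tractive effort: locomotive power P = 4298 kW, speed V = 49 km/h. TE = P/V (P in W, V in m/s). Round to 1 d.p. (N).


Convert: P = 4298 kW = 4298000 W
V = 49 / 3.6 = 13.6111 m/s
TE = 4298000 / 13.6111
TE = 315771.4 N

315771.4


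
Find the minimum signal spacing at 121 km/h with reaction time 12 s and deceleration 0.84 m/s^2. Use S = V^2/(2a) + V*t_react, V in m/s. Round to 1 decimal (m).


V = 121 / 3.6 = 33.6111 m/s
Braking distance = 33.6111^2 / (2*0.84) = 672.4445 m
Sighting distance = 33.6111 * 12 = 403.3333 m
S = 672.4445 + 403.3333 = 1075.8 m

1075.8


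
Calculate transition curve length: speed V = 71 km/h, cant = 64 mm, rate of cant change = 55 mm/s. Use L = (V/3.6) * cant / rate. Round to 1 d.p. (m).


Convert speed: V = 71 / 3.6 = 19.7222 m/s
L = 19.7222 * 64 / 55
L = 1262.2222 / 55
L = 22.9 m

22.9


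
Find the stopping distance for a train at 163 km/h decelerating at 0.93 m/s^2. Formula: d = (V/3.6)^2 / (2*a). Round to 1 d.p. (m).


Convert speed: V = 163 / 3.6 = 45.2778 m/s
V^2 = 2050.0772
d = 2050.0772 / (2 * 0.93)
d = 2050.0772 / 1.86
d = 1102.2 m

1102.2


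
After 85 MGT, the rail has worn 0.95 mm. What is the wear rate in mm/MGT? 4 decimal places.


Wear rate = total wear / cumulative tonnage
Rate = 0.95 / 85
Rate = 0.0112 mm/MGT

0.0112


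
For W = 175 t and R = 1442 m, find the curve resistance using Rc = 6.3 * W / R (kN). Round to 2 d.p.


Rc = 6.3 * W / R
Rc = 6.3 * 175 / 1442
Rc = 1102.5 / 1442
Rc = 0.76 kN

0.76


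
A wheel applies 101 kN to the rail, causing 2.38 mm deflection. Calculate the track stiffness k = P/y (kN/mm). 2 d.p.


Track stiffness k = P / y
k = 101 / 2.38
k = 42.44 kN/mm

42.44


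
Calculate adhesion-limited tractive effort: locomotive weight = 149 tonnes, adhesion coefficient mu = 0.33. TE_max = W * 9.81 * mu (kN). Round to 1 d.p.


TE_max = W * g * mu
TE_max = 149 * 9.81 * 0.33
TE_max = 1461.69 * 0.33
TE_max = 482.4 kN

482.4


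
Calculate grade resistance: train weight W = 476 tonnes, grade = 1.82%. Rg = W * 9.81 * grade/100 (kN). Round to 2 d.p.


Rg = W * 9.81 * grade / 100
Rg = 476 * 9.81 * 1.82 / 100
Rg = 4669.56 * 0.0182
Rg = 84.99 kN

84.99


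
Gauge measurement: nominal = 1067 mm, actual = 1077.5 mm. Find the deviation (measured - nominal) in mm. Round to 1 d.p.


Deviation = measured - nominal
Deviation = 1077.5 - 1067
Deviation = 10.5 mm

10.5


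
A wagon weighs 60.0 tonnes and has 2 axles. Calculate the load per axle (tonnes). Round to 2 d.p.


Load per axle = total weight / number of axles
Load = 60.0 / 2
Load = 30.00 tonnes

30.00


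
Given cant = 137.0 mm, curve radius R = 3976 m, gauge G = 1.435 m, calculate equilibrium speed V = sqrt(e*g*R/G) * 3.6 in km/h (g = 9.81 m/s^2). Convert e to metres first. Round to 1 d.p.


Convert cant: e = 137.0 mm = 0.1370 m
V_ms = sqrt(0.1370 * 9.81 * 3976 / 1.435)
V_ms = sqrt(3723.780293) = 61.0228 m/s
V = 61.0228 * 3.6 = 219.7 km/h

219.7


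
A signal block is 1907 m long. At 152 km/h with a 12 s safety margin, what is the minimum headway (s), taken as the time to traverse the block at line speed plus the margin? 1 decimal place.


V = 152 / 3.6 = 42.2222 m/s
Block traversal time = 1907 / 42.2222 = 45.1658 s
Headway = 45.1658 + 12
Headway = 57.2 s

57.2


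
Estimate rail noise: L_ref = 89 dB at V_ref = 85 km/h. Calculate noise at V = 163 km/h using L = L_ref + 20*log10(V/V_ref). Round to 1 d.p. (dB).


V/V_ref = 163 / 85 = 1.917647
log10(1.917647) = 0.282769
20 * 0.282769 = 5.6554
L = 89 + 5.6554 = 94.7 dB

94.7


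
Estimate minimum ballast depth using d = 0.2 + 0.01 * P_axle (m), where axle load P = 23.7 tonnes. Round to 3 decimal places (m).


d = 0.2 + 0.01 * 23.7
d = 0.2 + 0.237
d = 0.437 m

0.437


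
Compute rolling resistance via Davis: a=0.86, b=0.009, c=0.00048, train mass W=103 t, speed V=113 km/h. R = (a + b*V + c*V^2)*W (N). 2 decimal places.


b*V = 0.009 * 113 = 1.017
c*V^2 = 0.00048 * 12769 = 6.12912
R_per_t = 0.86 + 1.017 + 6.12912 = 8.00612 N/t
R_total = 8.00612 * 103 = 824.63 N

824.63


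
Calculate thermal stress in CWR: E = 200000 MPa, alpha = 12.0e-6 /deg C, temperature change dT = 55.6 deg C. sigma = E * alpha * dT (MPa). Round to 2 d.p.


sigma = E * alpha * dT
sigma = 200000 * 12.0e-6 * 55.6
sigma = 2.4 * 55.6
sigma = 133.44 MPa

133.44


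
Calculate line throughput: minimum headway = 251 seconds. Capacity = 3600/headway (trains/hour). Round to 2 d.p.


Capacity = 3600 / headway
Capacity = 3600 / 251
Capacity = 14.34 trains/hour

14.34


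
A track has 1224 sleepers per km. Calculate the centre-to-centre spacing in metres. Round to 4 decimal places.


Spacing = 1000 m / number of sleepers
Spacing = 1000 / 1224
Spacing = 0.8170 m

0.8170


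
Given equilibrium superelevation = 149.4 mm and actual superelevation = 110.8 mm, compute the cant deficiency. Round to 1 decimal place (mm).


Cant deficiency = equilibrium cant - actual cant
CD = 149.4 - 110.8
CD = 38.6 mm

38.6


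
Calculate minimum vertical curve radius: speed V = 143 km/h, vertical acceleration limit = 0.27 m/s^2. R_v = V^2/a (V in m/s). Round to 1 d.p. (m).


Convert speed: V = 143 / 3.6 = 39.7222 m/s
V^2 = 1577.8549 m^2/s^2
R_v = 1577.8549 / 0.27
R_v = 5843.9 m

5843.9


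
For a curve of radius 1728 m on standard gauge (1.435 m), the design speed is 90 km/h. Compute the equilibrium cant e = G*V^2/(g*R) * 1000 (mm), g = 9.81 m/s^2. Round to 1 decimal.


Convert speed: V = 90 / 3.6 = 25.0 m/s
Apply formula: e = 1.435 * 25.0^2 / (9.81 * 1728)
e = 1.435 * 625.0 / 16951.68
e = 0.052908 m = 52.9 mm

52.9


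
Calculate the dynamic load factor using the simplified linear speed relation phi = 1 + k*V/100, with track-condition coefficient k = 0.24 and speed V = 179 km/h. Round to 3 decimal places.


phi = 1 + k * V / 100
phi = 1 + 0.24 * 179 / 100
phi = 1 + 0.4296
phi = 1.430

1.430


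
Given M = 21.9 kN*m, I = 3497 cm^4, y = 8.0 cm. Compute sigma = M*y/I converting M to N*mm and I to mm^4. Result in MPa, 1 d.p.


Convert units:
M = 21.9 kN*m = 21900000 N*mm
y = 8.0 cm = 80 mm
I = 3497 cm^4 = 34970000 mm^4
sigma = 21900000 * 80 / 34970000
sigma = 50.1 MPa

50.1


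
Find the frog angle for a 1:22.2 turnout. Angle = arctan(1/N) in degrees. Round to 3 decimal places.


1/N = 1/22.2 = 0.045045
angle = arctan(0.045045) = 0.045015 rad
angle = 0.045015 * 180/pi = 2.579 degrees

2.579


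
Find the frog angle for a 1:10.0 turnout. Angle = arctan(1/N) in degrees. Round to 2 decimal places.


1/N = 1/10.0 = 0.1
angle = arctan(0.1) = 0.099669 rad
angle = 0.099669 * 180/pi = 5.71 degrees

5.71


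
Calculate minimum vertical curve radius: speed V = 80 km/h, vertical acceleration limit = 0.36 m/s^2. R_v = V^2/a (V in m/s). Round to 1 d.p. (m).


Convert speed: V = 80 / 3.6 = 22.2222 m/s
V^2 = 493.8272 m^2/s^2
R_v = 493.8272 / 0.36
R_v = 1371.7 m

1371.7


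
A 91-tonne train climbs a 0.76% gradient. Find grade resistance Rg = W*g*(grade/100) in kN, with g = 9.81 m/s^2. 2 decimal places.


Rg = W * 9.81 * grade / 100
Rg = 91 * 9.81 * 0.76 / 100
Rg = 892.71 * 0.0076
Rg = 6.78 kN

6.78


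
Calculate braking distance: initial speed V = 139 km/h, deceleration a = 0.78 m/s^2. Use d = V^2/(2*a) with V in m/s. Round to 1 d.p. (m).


Convert speed: V = 139 / 3.6 = 38.6111 m/s
V^2 = 1490.8179
d = 1490.8179 / (2 * 0.78)
d = 1490.8179 / 1.56
d = 955.7 m

955.7


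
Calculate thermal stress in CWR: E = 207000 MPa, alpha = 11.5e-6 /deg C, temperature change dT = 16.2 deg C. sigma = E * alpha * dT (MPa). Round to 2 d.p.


sigma = E * alpha * dT
sigma = 207000 * 11.5e-6 * 16.2
sigma = 2.3805 * 16.2
sigma = 38.56 MPa

38.56


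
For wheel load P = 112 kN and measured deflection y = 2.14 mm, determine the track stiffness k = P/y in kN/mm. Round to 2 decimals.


Track stiffness k = P / y
k = 112 / 2.14
k = 52.34 kN/mm

52.34


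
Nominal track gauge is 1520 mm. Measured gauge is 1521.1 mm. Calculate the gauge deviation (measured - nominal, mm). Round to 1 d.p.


Deviation = measured - nominal
Deviation = 1521.1 - 1520
Deviation = 1.1 mm

1.1
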